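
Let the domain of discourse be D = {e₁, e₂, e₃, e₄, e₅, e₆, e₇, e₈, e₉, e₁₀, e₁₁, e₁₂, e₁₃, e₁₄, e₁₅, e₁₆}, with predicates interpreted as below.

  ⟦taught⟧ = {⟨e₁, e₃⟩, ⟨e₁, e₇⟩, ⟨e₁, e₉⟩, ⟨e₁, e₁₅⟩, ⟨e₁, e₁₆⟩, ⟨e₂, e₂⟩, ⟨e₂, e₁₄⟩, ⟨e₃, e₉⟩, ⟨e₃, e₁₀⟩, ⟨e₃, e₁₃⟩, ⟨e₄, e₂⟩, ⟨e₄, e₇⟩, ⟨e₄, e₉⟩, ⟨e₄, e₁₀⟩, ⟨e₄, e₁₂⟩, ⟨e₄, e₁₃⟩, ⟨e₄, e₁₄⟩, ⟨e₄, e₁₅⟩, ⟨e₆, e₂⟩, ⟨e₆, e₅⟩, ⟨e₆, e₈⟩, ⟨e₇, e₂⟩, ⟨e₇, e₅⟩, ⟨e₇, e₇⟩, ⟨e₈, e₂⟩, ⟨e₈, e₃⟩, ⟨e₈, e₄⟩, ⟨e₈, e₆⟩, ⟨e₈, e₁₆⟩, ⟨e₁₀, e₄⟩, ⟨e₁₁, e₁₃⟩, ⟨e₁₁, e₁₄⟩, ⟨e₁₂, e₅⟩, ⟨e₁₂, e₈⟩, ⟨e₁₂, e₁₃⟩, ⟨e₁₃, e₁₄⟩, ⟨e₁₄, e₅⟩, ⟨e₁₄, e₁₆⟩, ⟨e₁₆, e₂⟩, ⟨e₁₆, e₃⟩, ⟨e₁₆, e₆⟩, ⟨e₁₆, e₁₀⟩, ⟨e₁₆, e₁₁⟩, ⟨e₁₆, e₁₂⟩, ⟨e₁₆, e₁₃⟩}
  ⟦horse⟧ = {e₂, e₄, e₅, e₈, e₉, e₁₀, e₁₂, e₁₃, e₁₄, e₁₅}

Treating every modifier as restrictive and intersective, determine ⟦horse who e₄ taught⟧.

⟦who e₄ taught⟧ = {x : ⟨e₄, x⟩ ∈ ⟦taught⟧} = {e₂, e₇, e₉, e₁₀, e₁₂, e₁₃, e₁₄, e₁₅}
⟦horse⟧ = {e₂, e₄, e₅, e₈, e₉, e₁₀, e₁₂, e₁₃, e₁₄, e₁₅}
… ∩ ⟦who e₄ taught⟧ = {e₂, e₄, e₅, e₈, e₉, e₁₀, e₁₂, e₁₃, e₁₄, e₁₅} ∩ {e₂, e₇, e₉, e₁₀, e₁₂, e₁₃, e₁₄, e₁₅} = {e₂, e₉, e₁₀, e₁₂, e₁₃, e₁₄, e₁₅}
So ⟦horse who e₄ taught⟧ = {e₂, e₉, e₁₀, e₁₂, e₁₃, e₁₄, e₁₅}.

{e₂, e₉, e₁₀, e₁₂, e₁₃, e₁₄, e₁₅}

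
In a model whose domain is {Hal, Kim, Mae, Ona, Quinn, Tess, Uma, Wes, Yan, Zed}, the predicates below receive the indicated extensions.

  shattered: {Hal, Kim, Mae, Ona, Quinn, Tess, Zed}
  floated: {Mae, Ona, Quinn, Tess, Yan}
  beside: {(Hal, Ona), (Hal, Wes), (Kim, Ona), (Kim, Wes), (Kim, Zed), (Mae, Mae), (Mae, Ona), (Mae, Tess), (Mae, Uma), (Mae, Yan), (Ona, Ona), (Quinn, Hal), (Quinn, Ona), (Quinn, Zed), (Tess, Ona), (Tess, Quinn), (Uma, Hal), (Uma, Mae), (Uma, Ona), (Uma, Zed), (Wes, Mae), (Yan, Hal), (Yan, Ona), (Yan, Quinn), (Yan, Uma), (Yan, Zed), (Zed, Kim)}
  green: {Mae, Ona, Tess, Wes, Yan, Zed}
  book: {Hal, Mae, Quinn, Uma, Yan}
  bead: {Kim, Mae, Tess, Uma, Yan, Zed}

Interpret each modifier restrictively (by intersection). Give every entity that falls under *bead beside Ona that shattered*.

{Kim, Mae, Tess}

⟦beside Ona⟧ = {x : ⟨x, Ona⟩ ∈ ⟦beside⟧} = {Hal, Kim, Mae, Ona, Quinn, Tess, Uma, Yan}
⟦that shattered⟧ = ⟦shattered⟧ = {Hal, Kim, Mae, Ona, Quinn, Tess, Zed}
⟦bead⟧ = {Kim, Mae, Tess, Uma, Yan, Zed}
… ∩ ⟦beside Ona⟧ = {Kim, Mae, Tess, Uma, Yan, Zed} ∩ {Hal, Kim, Mae, Ona, Quinn, Tess, Uma, Yan} = {Kim, Mae, Tess, Uma, Yan}
… ∩ ⟦that shattered⟧ = {Kim, Mae, Tess, Uma, Yan} ∩ {Hal, Kim, Mae, Ona, Quinn, Tess, Zed} = {Kim, Mae, Tess}
So ⟦bead beside Ona that shattered⟧ = {Kim, Mae, Tess}.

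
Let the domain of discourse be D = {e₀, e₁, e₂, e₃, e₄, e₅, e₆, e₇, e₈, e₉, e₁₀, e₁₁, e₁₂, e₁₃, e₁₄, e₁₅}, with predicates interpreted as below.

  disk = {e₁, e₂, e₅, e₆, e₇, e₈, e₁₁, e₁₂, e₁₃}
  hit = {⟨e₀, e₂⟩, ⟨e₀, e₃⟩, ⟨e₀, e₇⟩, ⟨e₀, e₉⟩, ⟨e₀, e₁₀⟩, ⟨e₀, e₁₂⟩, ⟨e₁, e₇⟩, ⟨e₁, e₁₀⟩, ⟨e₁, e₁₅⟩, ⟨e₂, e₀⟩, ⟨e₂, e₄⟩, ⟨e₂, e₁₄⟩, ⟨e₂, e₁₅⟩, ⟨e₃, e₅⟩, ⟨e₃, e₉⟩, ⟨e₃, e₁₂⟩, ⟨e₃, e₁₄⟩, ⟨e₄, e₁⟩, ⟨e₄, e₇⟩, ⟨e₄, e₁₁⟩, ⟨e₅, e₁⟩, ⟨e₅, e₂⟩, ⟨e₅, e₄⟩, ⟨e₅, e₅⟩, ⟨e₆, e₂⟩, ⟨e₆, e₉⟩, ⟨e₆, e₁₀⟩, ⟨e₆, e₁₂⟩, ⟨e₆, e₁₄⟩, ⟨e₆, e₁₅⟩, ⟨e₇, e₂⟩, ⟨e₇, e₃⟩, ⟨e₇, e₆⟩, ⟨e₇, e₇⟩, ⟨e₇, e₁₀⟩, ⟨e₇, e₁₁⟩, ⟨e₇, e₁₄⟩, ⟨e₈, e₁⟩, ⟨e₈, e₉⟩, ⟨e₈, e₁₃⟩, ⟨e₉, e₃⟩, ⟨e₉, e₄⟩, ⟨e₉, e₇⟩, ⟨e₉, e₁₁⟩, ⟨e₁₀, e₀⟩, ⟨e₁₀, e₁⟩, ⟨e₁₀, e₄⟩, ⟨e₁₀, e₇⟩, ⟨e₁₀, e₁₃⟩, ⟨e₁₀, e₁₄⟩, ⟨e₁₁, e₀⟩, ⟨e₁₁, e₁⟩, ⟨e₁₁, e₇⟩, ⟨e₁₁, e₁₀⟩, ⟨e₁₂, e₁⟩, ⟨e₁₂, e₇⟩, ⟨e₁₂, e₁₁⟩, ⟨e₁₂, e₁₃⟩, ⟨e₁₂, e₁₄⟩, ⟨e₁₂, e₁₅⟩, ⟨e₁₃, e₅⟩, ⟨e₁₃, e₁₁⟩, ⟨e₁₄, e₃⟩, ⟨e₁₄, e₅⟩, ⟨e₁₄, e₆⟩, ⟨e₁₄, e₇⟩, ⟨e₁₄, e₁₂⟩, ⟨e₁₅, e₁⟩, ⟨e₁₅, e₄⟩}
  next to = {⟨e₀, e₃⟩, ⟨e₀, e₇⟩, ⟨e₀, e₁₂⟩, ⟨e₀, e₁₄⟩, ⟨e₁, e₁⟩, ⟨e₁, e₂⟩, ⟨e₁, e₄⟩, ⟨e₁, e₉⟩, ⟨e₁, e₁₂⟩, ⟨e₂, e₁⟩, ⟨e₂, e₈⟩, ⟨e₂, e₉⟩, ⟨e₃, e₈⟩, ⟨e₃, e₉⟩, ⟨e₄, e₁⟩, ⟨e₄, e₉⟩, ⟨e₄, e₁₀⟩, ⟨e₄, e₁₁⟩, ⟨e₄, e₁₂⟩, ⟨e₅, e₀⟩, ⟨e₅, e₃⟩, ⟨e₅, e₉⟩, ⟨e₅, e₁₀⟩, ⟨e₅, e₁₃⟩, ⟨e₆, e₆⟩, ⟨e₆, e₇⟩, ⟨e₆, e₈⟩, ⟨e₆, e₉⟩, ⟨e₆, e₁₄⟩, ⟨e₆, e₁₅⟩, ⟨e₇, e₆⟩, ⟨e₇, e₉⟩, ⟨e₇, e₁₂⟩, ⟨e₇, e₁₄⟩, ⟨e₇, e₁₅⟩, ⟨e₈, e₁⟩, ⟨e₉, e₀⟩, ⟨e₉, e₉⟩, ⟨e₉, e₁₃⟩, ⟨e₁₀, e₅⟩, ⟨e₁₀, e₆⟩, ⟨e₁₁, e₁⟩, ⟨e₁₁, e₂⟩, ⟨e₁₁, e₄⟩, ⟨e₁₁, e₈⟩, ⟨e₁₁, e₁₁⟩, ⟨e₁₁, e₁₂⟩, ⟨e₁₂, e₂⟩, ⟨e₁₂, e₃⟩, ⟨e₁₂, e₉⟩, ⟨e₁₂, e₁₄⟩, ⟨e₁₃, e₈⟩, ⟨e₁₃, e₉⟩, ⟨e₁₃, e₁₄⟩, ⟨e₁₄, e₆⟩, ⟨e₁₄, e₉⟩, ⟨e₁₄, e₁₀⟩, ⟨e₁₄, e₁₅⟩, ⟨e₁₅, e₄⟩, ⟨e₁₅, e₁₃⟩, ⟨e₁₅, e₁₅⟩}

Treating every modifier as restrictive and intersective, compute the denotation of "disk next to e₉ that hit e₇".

{e₁, e₇, e₁₂}

⟦next to e₉⟧ = {x : ⟨x, e₉⟩ ∈ ⟦next to⟧} = {e₁, e₂, e₃, e₄, e₅, e₆, e₇, e₉, e₁₂, e₁₃, e₁₄}
⟦that hit e₇⟧ = {x : ⟨x, e₇⟩ ∈ ⟦hit⟧} = {e₀, e₁, e₄, e₇, e₉, e₁₀, e₁₁, e₁₂, e₁₄}
⟦disk⟧ = {e₁, e₂, e₅, e₆, e₇, e₈, e₁₁, e₁₂, e₁₃}
… ∩ ⟦next to e₉⟧ = {e₁, e₂, e₅, e₆, e₇, e₈, e₁₁, e₁₂, e₁₃} ∩ {e₁, e₂, e₃, e₄, e₅, e₆, e₇, e₉, e₁₂, e₁₃, e₁₄} = {e₁, e₂, e₅, e₆, e₇, e₁₂, e₁₃}
… ∩ ⟦that hit e₇⟧ = {e₁, e₂, e₅, e₆, e₇, e₁₂, e₁₃} ∩ {e₀, e₁, e₄, e₇, e₉, e₁₀, e₁₁, e₁₂, e₁₄} = {e₁, e₇, e₁₂}
So ⟦disk next to e₉ that hit e₇⟧ = {e₁, e₇, e₁₂}.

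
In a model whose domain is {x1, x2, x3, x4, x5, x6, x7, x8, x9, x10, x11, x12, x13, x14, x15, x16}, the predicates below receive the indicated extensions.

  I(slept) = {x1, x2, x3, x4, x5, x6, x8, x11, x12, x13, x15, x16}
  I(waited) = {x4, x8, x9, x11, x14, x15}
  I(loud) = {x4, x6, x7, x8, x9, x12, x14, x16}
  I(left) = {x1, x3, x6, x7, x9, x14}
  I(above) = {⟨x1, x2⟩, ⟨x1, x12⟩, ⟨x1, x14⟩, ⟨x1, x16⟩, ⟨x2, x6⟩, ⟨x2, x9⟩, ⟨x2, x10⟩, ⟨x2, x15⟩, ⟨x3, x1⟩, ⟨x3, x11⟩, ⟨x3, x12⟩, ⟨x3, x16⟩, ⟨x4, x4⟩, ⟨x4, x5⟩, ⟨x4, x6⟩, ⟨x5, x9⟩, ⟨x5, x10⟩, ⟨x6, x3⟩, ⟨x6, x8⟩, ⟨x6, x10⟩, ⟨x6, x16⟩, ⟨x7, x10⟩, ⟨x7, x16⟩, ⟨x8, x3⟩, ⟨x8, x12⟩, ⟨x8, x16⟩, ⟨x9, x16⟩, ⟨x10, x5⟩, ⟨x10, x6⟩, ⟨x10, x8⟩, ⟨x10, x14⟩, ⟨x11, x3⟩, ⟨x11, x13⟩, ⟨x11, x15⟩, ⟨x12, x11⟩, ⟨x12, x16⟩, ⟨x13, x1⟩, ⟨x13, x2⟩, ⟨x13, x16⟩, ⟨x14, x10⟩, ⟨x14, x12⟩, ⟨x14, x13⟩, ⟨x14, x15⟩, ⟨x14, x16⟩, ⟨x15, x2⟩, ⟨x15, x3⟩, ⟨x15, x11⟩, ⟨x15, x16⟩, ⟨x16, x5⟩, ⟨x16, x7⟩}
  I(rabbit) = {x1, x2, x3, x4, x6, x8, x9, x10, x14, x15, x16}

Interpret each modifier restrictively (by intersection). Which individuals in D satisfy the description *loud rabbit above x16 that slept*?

⟦above x16⟧ = {x : ⟨x, x16⟩ ∈ ⟦above⟧} = {x1, x3, x6, x7, x8, x9, x12, x13, x14, x15}
⟦that slept⟧ = ⟦slept⟧ = {x1, x2, x3, x4, x5, x6, x8, x11, x12, x13, x15, x16}
⟦rabbit⟧ = {x1, x2, x3, x4, x6, x8, x9, x10, x14, x15, x16}
… ∩ ⟦above x16⟧ = {x1, x2, x3, x4, x6, x8, x9, x10, x14, x15, x16} ∩ {x1, x3, x6, x7, x8, x9, x12, x13, x14, x15} = {x1, x3, x6, x8, x9, x14, x15}
… ∩ ⟦that slept⟧ = {x1, x3, x6, x8, x9, x14, x15} ∩ {x1, x2, x3, x4, x5, x6, x8, x11, x12, x13, x15, x16} = {x1, x3, x6, x8, x15}
… ∩ ⟦loud⟧ = {x1, x3, x6, x8, x15} ∩ {x4, x6, x7, x8, x9, x12, x14, x16} = {x6, x8}
So ⟦loud rabbit above x16 that slept⟧ = {x6, x8}.

{x6, x8}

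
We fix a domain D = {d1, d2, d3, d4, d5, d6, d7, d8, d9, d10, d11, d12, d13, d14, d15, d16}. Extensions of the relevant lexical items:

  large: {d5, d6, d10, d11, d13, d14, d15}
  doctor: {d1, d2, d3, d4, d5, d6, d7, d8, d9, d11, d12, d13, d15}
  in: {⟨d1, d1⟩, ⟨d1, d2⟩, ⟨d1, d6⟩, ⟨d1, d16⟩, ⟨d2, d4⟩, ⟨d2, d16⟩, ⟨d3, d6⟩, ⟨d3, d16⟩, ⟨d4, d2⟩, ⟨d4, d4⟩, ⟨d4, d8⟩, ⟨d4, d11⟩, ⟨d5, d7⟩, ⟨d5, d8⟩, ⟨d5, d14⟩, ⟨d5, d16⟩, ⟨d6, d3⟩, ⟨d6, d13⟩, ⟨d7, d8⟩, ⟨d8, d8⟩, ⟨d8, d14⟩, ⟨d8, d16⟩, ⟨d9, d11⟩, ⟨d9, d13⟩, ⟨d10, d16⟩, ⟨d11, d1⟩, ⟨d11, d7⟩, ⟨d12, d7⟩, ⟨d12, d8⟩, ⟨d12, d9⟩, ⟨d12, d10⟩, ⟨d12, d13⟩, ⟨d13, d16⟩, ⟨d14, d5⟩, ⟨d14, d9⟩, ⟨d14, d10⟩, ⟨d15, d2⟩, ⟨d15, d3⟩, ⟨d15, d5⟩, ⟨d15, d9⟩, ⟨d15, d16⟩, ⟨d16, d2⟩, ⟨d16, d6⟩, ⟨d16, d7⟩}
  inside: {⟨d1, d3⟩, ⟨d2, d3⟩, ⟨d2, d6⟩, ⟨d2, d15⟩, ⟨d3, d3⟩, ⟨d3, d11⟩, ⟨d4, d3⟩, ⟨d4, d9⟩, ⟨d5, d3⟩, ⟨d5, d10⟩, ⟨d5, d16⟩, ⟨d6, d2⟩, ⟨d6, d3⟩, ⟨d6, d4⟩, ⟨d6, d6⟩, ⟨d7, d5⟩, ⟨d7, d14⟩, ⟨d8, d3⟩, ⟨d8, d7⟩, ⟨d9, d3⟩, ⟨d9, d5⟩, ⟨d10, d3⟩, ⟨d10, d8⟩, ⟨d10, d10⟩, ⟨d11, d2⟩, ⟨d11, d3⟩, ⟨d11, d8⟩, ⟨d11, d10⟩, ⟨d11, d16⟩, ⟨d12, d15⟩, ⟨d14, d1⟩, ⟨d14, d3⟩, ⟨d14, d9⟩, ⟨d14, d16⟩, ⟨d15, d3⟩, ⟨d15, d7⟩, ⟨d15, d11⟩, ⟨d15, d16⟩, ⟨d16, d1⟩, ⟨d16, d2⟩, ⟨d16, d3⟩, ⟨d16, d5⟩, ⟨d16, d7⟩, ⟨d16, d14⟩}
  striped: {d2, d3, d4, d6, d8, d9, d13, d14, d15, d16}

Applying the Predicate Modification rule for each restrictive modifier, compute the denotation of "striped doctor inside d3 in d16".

⟦inside d3⟧ = {x : ⟨x, d3⟩ ∈ ⟦inside⟧} = {d1, d2, d3, d4, d5, d6, d8, d9, d10, d11, d14, d15, d16}
⟦in d16⟧ = {x : ⟨x, d16⟩ ∈ ⟦in⟧} = {d1, d2, d3, d5, d8, d10, d13, d15}
⟦doctor⟧ = {d1, d2, d3, d4, d5, d6, d7, d8, d9, d11, d12, d13, d15}
… ∩ ⟦inside d3⟧ = {d1, d2, d3, d4, d5, d6, d7, d8, d9, d11, d12, d13, d15} ∩ {d1, d2, d3, d4, d5, d6, d8, d9, d10, d11, d14, d15, d16} = {d1, d2, d3, d4, d5, d6, d8, d9, d11, d15}
… ∩ ⟦in d16⟧ = {d1, d2, d3, d4, d5, d6, d8, d9, d11, d15} ∩ {d1, d2, d3, d5, d8, d10, d13, d15} = {d1, d2, d3, d5, d8, d15}
… ∩ ⟦striped⟧ = {d1, d2, d3, d5, d8, d15} ∩ {d2, d3, d4, d6, d8, d9, d13, d14, d15, d16} = {d2, d3, d8, d15}
So ⟦striped doctor inside d3 in d16⟧ = {d2, d3, d8, d15}.

{d2, d3, d8, d15}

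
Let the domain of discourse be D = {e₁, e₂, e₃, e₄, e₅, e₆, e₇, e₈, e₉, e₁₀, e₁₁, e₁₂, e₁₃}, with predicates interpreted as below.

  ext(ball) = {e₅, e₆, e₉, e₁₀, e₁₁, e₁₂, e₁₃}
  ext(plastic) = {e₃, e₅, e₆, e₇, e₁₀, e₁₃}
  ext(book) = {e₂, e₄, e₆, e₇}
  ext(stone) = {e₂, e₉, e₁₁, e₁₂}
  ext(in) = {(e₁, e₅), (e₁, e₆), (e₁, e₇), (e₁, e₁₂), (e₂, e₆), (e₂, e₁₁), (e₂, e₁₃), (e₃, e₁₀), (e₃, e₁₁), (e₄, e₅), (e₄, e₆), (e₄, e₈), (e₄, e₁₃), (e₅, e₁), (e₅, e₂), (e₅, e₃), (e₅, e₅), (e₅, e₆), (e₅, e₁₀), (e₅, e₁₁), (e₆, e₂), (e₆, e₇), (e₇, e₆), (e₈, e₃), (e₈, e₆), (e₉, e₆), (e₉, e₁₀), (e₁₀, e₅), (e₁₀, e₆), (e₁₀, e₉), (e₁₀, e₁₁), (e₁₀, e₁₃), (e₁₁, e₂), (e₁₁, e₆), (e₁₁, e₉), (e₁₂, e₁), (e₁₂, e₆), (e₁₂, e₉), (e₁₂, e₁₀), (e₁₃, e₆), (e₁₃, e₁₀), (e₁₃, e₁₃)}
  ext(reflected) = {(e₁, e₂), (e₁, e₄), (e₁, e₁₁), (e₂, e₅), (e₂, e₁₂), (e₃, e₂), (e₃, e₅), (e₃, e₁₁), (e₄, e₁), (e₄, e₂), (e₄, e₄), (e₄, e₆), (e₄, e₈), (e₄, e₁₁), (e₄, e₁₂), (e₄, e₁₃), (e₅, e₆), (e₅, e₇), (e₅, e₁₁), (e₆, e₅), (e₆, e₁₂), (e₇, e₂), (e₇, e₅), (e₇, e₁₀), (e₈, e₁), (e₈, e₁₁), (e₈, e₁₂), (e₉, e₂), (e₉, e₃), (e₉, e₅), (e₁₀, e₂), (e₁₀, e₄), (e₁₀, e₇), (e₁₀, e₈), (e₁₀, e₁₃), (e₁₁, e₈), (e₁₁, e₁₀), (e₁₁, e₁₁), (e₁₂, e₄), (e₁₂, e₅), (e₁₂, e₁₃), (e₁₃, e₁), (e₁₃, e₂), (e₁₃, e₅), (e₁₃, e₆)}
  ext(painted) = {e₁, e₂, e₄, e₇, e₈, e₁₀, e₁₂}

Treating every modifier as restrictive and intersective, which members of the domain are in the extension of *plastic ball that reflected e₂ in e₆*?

⟦that reflected e₂⟧ = {x : ⟨x, e₂⟩ ∈ ⟦reflected⟧} = {e₁, e₃, e₄, e₇, e₉, e₁₀, e₁₃}
⟦in e₆⟧ = {x : ⟨x, e₆⟩ ∈ ⟦in⟧} = {e₁, e₂, e₄, e₅, e₇, e₈, e₉, e₁₀, e₁₁, e₁₂, e₁₃}
⟦ball⟧ = {e₅, e₆, e₉, e₁₀, e₁₁, e₁₂, e₁₃}
… ∩ ⟦that reflected e₂⟧ = {e₅, e₆, e₉, e₁₀, e₁₁, e₁₂, e₁₃} ∩ {e₁, e₃, e₄, e₇, e₉, e₁₀, e₁₃} = {e₉, e₁₀, e₁₃}
… ∩ ⟦in e₆⟧ = {e₉, e₁₀, e₁₃} ∩ {e₁, e₂, e₄, e₅, e₇, e₈, e₉, e₁₀, e₁₁, e₁₂, e₁₃} = {e₉, e₁₀, e₁₃}
… ∩ ⟦plastic⟧ = {e₉, e₁₀, e₁₃} ∩ {e₃, e₅, e₆, e₇, e₁₀, e₁₃} = {e₁₀, e₁₃}
So ⟦plastic ball that reflected e₂ in e₆⟧ = {e₁₀, e₁₃}.

{e₁₀, e₁₃}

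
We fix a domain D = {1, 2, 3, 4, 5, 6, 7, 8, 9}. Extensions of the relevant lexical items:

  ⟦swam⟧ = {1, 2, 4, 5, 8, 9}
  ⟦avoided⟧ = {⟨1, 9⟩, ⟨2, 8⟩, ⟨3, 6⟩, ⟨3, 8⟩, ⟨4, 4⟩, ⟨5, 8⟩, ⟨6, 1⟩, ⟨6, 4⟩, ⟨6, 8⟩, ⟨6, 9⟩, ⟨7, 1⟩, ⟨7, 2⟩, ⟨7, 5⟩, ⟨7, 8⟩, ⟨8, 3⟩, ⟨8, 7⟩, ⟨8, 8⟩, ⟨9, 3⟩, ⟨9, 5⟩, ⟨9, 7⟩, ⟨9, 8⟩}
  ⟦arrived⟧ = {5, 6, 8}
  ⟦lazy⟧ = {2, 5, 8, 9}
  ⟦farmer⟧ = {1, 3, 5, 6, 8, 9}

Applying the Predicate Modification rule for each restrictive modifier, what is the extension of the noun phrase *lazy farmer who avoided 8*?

{5, 8, 9}

⟦who avoided 8⟧ = {x : ⟨x, 8⟩ ∈ ⟦avoided⟧} = {2, 3, 5, 6, 7, 8, 9}
⟦farmer⟧ = {1, 3, 5, 6, 8, 9}
… ∩ ⟦who avoided 8⟧ = {1, 3, 5, 6, 8, 9} ∩ {2, 3, 5, 6, 7, 8, 9} = {3, 5, 6, 8, 9}
… ∩ ⟦lazy⟧ = {3, 5, 6, 8, 9} ∩ {2, 5, 8, 9} = {5, 8, 9}
So ⟦lazy farmer who avoided 8⟧ = {5, 8, 9}.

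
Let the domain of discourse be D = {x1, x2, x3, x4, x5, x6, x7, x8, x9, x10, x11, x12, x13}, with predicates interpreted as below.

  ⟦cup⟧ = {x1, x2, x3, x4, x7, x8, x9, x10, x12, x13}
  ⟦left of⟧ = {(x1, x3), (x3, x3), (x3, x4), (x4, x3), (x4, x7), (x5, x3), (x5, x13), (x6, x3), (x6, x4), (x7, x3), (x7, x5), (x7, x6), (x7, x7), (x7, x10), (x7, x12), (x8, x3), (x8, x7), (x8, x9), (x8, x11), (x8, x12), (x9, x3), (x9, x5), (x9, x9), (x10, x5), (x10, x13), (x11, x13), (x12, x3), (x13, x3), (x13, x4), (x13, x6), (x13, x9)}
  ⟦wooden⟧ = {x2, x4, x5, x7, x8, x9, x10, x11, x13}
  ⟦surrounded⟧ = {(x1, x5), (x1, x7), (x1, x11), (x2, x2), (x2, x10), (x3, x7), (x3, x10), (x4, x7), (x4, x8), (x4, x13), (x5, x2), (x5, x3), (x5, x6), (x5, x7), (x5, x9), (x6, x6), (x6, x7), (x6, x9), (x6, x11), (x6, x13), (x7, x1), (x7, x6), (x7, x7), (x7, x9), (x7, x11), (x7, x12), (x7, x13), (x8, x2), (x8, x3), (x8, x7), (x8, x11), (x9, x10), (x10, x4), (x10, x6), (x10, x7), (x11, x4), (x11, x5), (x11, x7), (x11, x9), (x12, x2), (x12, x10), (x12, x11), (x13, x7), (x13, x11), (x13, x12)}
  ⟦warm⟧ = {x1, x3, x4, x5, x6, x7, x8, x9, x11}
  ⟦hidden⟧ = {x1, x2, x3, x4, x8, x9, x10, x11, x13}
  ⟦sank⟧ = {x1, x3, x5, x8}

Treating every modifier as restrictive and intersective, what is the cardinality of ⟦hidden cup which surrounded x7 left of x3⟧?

5

⟦which surrounded x7⟧ = {x : ⟨x, x7⟩ ∈ ⟦surrounded⟧} = {x1, x3, x4, x5, x6, x7, x8, x10, x11, x13}
⟦left of x3⟧ = {x : ⟨x, x3⟩ ∈ ⟦left of⟧} = {x1, x3, x4, x5, x6, x7, x8, x9, x12, x13}
⟦cup⟧ = {x1, x2, x3, x4, x7, x8, x9, x10, x12, x13}
… ∩ ⟦which surrounded x7⟧ = {x1, x2, x3, x4, x7, x8, x9, x10, x12, x13} ∩ {x1, x3, x4, x5, x6, x7, x8, x10, x11, x13} = {x1, x3, x4, x7, x8, x10, x13}
… ∩ ⟦left of x3⟧ = {x1, x3, x4, x7, x8, x10, x13} ∩ {x1, x3, x4, x5, x6, x7, x8, x9, x12, x13} = {x1, x3, x4, x7, x8, x13}
… ∩ ⟦hidden⟧ = {x1, x3, x4, x7, x8, x13} ∩ {x1, x2, x3, x4, x8, x9, x10, x11, x13} = {x1, x3, x4, x8, x13}
⟦hidden cup which surrounded x7 left of x3⟧ = {x1, x3, x4, x8, x13}, so the cardinality is 5.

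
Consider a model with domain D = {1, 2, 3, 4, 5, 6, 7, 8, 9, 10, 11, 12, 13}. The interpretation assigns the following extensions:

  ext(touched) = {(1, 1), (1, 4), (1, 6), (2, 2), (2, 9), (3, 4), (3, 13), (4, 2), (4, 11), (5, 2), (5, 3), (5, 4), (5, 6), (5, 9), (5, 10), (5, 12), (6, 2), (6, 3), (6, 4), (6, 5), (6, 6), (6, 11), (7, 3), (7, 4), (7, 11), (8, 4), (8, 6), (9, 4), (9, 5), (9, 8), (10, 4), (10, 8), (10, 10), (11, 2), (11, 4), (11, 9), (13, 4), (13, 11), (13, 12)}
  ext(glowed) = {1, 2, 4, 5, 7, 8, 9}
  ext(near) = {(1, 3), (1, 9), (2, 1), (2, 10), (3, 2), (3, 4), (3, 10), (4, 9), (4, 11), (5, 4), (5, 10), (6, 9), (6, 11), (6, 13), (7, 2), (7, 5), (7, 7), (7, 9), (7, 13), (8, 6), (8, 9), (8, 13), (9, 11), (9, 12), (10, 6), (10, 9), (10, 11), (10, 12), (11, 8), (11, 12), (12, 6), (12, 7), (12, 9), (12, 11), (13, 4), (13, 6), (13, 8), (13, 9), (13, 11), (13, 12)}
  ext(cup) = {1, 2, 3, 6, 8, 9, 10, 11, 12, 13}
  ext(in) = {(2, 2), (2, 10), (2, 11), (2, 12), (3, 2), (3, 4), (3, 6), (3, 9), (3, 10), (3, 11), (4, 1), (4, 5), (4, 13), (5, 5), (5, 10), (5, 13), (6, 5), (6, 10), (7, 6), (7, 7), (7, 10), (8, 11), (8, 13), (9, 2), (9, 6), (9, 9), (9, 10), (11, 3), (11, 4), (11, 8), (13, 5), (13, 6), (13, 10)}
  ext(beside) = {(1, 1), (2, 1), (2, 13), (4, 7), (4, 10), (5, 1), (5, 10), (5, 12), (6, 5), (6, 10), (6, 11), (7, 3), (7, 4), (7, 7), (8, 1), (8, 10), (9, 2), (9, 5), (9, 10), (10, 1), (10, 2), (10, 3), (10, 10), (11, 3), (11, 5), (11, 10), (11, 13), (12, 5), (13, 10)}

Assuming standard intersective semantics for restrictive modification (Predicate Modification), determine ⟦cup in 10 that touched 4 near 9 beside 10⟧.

⟦in 10⟧ = {x : ⟨x, 10⟩ ∈ ⟦in⟧} = {2, 3, 5, 6, 7, 9, 13}
⟦that touched 4⟧ = {x : ⟨x, 4⟩ ∈ ⟦touched⟧} = {1, 3, 5, 6, 7, 8, 9, 10, 11, 13}
⟦near 9⟧ = {x : ⟨x, 9⟩ ∈ ⟦near⟧} = {1, 4, 6, 7, 8, 10, 12, 13}
⟦beside 10⟧ = {x : ⟨x, 10⟩ ∈ ⟦beside⟧} = {4, 5, 6, 8, 9, 10, 11, 13}
⟦cup⟧ = {1, 2, 3, 6, 8, 9, 10, 11, 12, 13}
… ∩ ⟦in 10⟧ = {1, 2, 3, 6, 8, 9, 10, 11, 12, 13} ∩ {2, 3, 5, 6, 7, 9, 13} = {2, 3, 6, 9, 13}
… ∩ ⟦that touched 4⟧ = {2, 3, 6, 9, 13} ∩ {1, 3, 5, 6, 7, 8, 9, 10, 11, 13} = {3, 6, 9, 13}
… ∩ ⟦near 9⟧ = {3, 6, 9, 13} ∩ {1, 4, 6, 7, 8, 10, 12, 13} = {6, 13}
… ∩ ⟦beside 10⟧ = {6, 13} ∩ {4, 5, 6, 8, 9, 10, 11, 13} = {6, 13}
So ⟦cup in 10 that touched 4 near 9 beside 10⟧ = {6, 13}.

{6, 13}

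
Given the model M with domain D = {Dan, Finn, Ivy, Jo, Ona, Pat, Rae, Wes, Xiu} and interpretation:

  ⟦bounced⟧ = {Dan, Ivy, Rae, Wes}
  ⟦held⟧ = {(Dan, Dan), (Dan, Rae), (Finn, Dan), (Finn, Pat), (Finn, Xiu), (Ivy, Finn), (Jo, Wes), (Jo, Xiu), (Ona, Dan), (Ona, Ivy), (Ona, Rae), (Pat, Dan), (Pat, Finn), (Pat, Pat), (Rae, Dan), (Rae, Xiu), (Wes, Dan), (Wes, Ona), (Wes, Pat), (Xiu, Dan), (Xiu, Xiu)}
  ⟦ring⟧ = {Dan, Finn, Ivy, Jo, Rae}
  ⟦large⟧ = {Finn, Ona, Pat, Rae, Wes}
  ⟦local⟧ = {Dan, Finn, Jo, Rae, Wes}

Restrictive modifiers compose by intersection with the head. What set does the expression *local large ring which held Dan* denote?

{Finn, Rae}

⟦which held Dan⟧ = {x : ⟨x, Dan⟩ ∈ ⟦held⟧} = {Dan, Finn, Ona, Pat, Rae, Wes, Xiu}
⟦ring⟧ = {Dan, Finn, Ivy, Jo, Rae}
… ∩ ⟦which held Dan⟧ = {Dan, Finn, Ivy, Jo, Rae} ∩ {Dan, Finn, Ona, Pat, Rae, Wes, Xiu} = {Dan, Finn, Rae}
… ∩ ⟦local⟧ = {Dan, Finn, Rae} ∩ {Dan, Finn, Jo, Rae, Wes} = {Dan, Finn, Rae}
… ∩ ⟦large⟧ = {Dan, Finn, Rae} ∩ {Finn, Ona, Pat, Rae, Wes} = {Finn, Rae}
So ⟦local large ring which held Dan⟧ = {Finn, Rae}.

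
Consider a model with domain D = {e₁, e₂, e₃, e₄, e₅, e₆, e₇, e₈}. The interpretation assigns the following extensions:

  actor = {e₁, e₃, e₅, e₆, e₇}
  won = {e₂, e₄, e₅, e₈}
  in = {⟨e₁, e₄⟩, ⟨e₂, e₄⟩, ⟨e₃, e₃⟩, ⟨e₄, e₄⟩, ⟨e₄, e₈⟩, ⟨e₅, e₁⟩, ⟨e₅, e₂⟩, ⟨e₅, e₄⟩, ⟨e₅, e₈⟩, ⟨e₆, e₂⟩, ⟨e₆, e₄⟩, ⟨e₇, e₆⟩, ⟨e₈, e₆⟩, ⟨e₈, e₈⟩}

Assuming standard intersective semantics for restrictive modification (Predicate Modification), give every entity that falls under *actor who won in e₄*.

{e₅}

⟦who won⟧ = ⟦won⟧ = {e₂, e₄, e₅, e₈}
⟦in e₄⟧ = {x : ⟨x, e₄⟩ ∈ ⟦in⟧} = {e₁, e₂, e₄, e₅, e₆}
⟦actor⟧ = {e₁, e₃, e₅, e₆, e₇}
… ∩ ⟦who won⟧ = {e₁, e₃, e₅, e₆, e₇} ∩ {e₂, e₄, e₅, e₈} = {e₅}
… ∩ ⟦in e₄⟧ = {e₅} ∩ {e₁, e₂, e₄, e₅, e₆} = {e₅}
So ⟦actor who won in e₄⟧ = {e₅}.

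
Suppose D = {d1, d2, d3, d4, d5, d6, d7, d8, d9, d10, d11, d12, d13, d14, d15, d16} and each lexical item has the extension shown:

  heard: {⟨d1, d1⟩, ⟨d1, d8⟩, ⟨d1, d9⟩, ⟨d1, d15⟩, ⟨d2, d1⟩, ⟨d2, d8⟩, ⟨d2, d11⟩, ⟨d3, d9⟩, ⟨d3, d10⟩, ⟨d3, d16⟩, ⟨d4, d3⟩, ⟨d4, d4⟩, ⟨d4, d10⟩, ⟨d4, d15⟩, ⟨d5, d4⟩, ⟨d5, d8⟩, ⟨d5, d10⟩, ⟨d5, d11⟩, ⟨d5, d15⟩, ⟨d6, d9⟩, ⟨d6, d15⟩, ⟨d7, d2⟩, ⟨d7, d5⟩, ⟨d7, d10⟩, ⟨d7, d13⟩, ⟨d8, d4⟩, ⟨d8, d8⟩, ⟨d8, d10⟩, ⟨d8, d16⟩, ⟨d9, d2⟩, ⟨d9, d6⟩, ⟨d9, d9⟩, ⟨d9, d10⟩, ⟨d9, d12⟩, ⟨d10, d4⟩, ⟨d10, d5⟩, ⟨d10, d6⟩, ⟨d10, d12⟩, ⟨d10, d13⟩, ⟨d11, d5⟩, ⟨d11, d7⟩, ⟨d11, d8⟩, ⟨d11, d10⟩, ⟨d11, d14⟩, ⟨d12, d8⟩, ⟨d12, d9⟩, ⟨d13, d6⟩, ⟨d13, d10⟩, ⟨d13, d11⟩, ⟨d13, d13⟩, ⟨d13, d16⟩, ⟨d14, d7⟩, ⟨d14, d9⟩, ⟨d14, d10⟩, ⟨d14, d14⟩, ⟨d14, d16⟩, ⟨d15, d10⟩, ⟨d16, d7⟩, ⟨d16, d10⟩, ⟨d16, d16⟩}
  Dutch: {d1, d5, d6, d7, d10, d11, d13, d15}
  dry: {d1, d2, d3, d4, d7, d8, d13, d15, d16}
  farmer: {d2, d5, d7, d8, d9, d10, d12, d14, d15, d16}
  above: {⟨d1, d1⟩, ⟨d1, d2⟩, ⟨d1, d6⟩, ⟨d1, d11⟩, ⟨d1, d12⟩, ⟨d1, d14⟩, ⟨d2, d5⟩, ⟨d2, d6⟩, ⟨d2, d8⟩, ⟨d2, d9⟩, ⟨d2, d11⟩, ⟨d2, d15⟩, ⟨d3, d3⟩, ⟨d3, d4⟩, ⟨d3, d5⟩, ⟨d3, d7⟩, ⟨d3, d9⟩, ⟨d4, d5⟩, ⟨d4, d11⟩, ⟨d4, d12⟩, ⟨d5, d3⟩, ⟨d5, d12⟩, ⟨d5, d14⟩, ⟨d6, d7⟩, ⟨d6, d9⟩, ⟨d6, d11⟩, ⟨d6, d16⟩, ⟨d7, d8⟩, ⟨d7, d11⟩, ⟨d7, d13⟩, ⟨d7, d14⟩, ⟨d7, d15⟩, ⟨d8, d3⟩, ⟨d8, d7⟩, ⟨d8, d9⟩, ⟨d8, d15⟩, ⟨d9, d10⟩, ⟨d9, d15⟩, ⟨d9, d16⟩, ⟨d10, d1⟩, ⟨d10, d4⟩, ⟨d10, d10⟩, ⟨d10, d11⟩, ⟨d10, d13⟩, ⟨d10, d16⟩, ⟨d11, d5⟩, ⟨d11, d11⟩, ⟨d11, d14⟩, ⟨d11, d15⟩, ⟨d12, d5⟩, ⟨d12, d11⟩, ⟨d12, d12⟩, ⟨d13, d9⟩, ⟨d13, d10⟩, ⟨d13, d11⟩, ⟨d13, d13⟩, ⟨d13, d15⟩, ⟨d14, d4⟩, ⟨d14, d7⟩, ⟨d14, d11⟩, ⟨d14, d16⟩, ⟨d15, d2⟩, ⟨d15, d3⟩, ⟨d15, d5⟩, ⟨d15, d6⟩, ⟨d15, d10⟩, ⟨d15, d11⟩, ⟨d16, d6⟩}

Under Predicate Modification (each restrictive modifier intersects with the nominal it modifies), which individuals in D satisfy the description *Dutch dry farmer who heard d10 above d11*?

{d7, d15}

⟦who heard d10⟧ = {x : ⟨x, d10⟩ ∈ ⟦heard⟧} = {d3, d4, d5, d7, d8, d9, d11, d13, d14, d15, d16}
⟦above d11⟧ = {x : ⟨x, d11⟩ ∈ ⟦above⟧} = {d1, d2, d4, d6, d7, d10, d11, d12, d13, d14, d15}
⟦farmer⟧ = {d2, d5, d7, d8, d9, d10, d12, d14, d15, d16}
… ∩ ⟦who heard d10⟧ = {d2, d5, d7, d8, d9, d10, d12, d14, d15, d16} ∩ {d3, d4, d5, d7, d8, d9, d11, d13, d14, d15, d16} = {d5, d7, d8, d9, d14, d15, d16}
… ∩ ⟦above d11⟧ = {d5, d7, d8, d9, d14, d15, d16} ∩ {d1, d2, d4, d6, d7, d10, d11, d12, d13, d14, d15} = {d7, d14, d15}
… ∩ ⟦Dutch⟧ = {d7, d14, d15} ∩ {d1, d5, d6, d7, d10, d11, d13, d15} = {d7, d15}
… ∩ ⟦dry⟧ = {d7, d15} ∩ {d1, d2, d3, d4, d7, d8, d13, d15, d16} = {d7, d15}
So ⟦Dutch dry farmer who heard d10 above d11⟧ = {d7, d15}.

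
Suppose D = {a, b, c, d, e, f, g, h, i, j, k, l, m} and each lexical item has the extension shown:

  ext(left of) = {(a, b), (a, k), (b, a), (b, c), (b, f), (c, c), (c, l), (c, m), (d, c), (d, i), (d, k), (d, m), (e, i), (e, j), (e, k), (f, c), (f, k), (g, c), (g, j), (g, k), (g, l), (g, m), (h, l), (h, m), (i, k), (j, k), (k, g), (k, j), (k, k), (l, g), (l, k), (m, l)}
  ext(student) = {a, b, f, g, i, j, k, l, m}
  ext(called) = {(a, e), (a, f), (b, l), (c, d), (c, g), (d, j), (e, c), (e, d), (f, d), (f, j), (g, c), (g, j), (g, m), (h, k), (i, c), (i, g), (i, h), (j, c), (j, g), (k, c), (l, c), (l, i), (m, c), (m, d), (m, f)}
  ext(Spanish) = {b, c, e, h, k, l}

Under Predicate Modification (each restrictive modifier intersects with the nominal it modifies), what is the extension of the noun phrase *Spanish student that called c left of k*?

{k, l}

⟦that called c⟧ = {x : ⟨x, c⟩ ∈ ⟦called⟧} = {e, g, i, j, k, l, m}
⟦left of k⟧ = {x : ⟨x, k⟩ ∈ ⟦left of⟧} = {a, d, e, f, g, i, j, k, l}
⟦student⟧ = {a, b, f, g, i, j, k, l, m}
… ∩ ⟦that called c⟧ = {a, b, f, g, i, j, k, l, m} ∩ {e, g, i, j, k, l, m} = {g, i, j, k, l, m}
… ∩ ⟦left of k⟧ = {g, i, j, k, l, m} ∩ {a, d, e, f, g, i, j, k, l} = {g, i, j, k, l}
… ∩ ⟦Spanish⟧ = {g, i, j, k, l} ∩ {b, c, e, h, k, l} = {k, l}
So ⟦Spanish student that called c left of k⟧ = {k, l}.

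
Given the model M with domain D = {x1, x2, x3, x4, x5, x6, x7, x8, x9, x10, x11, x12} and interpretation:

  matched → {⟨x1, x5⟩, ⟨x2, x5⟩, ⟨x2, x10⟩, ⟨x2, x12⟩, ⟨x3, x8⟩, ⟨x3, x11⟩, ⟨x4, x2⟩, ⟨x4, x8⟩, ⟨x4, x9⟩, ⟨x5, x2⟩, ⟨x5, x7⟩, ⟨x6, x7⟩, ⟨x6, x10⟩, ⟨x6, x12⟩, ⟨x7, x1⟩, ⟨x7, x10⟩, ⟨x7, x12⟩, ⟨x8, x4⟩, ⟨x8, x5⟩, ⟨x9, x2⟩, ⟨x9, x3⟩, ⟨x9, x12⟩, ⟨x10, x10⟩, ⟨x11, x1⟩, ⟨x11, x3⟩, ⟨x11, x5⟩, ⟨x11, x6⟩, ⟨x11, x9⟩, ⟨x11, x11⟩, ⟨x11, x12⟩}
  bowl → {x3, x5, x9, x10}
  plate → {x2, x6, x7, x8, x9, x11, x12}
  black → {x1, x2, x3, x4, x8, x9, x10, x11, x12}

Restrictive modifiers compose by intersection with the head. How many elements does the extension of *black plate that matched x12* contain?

3

⟦that matched x12⟧ = {x : ⟨x, x12⟩ ∈ ⟦matched⟧} = {x2, x6, x7, x9, x11}
⟦plate⟧ = {x2, x6, x7, x8, x9, x11, x12}
… ∩ ⟦that matched x12⟧ = {x2, x6, x7, x8, x9, x11, x12} ∩ {x2, x6, x7, x9, x11} = {x2, x6, x7, x9, x11}
… ∩ ⟦black⟧ = {x2, x6, x7, x9, x11} ∩ {x1, x2, x3, x4, x8, x9, x10, x11, x12} = {x2, x9, x11}
⟦black plate that matched x12⟧ = {x2, x9, x11}, so the cardinality is 3.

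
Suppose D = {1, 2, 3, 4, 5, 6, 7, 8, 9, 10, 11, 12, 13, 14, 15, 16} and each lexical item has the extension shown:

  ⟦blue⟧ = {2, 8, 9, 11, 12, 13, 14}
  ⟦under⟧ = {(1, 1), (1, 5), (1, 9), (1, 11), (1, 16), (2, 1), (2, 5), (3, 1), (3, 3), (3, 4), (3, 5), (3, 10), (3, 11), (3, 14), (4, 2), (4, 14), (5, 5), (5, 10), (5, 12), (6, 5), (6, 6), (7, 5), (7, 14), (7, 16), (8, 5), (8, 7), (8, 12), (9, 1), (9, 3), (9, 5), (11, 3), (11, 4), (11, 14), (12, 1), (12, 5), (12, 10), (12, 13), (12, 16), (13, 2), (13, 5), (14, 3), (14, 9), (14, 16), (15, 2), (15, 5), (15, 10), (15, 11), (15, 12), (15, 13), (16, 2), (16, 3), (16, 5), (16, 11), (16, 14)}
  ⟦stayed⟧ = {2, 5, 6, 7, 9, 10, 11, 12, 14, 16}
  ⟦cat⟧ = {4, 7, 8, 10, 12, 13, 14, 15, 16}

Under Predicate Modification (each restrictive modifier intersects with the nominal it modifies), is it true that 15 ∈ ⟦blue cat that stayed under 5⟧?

no

⟦that stayed⟧ = ⟦stayed⟧ = {2, 5, 6, 7, 9, 10, 11, 12, 14, 16}
⟦under 5⟧ = {x : ⟨x, 5⟩ ∈ ⟦under⟧} = {1, 2, 3, 5, 6, 7, 8, 9, 12, 13, 15, 16}
⟦cat⟧ = {4, 7, 8, 10, 12, 13, 14, 15, 16}
… ∩ ⟦that stayed⟧ = {4, 7, 8, 10, 12, 13, 14, 15, 16} ∩ {2, 5, 6, 7, 9, 10, 11, 12, 14, 16} = {7, 10, 12, 14, 16}
… ∩ ⟦under 5⟧ = {7, 10, 12, 14, 16} ∩ {1, 2, 3, 5, 6, 7, 8, 9, 12, 13, 15, 16} = {7, 12, 16}
… ∩ ⟦blue⟧ = {7, 12, 16} ∩ {2, 8, 9, 11, 12, 13, 14} = {12}
⟦blue cat that stayed under 5⟧ = {12}; 15 ∉ this set.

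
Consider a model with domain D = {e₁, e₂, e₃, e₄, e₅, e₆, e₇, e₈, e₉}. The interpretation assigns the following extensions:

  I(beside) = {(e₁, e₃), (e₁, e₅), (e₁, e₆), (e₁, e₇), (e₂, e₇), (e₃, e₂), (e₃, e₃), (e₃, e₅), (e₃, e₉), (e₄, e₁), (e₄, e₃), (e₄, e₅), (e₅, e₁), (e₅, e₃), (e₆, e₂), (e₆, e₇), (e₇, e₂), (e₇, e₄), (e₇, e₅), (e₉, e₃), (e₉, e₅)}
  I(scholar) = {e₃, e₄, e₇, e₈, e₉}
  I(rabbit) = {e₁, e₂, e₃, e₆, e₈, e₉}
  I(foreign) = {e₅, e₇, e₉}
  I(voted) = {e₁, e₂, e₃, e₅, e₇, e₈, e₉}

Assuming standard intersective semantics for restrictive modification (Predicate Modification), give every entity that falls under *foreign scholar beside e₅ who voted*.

{e₇, e₉}

⟦beside e₅⟧ = {x : ⟨x, e₅⟩ ∈ ⟦beside⟧} = {e₁, e₃, e₄, e₇, e₉}
⟦who voted⟧ = ⟦voted⟧ = {e₁, e₂, e₃, e₅, e₇, e₈, e₉}
⟦scholar⟧ = {e₃, e₄, e₇, e₈, e₉}
… ∩ ⟦beside e₅⟧ = {e₃, e₄, e₇, e₈, e₉} ∩ {e₁, e₃, e₄, e₇, e₉} = {e₃, e₄, e₇, e₉}
… ∩ ⟦who voted⟧ = {e₃, e₄, e₇, e₉} ∩ {e₁, e₂, e₃, e₅, e₇, e₈, e₉} = {e₃, e₇, e₉}
… ∩ ⟦foreign⟧ = {e₃, e₇, e₉} ∩ {e₅, e₇, e₉} = {e₇, e₉}
So ⟦foreign scholar beside e₅ who voted⟧ = {e₇, e₉}.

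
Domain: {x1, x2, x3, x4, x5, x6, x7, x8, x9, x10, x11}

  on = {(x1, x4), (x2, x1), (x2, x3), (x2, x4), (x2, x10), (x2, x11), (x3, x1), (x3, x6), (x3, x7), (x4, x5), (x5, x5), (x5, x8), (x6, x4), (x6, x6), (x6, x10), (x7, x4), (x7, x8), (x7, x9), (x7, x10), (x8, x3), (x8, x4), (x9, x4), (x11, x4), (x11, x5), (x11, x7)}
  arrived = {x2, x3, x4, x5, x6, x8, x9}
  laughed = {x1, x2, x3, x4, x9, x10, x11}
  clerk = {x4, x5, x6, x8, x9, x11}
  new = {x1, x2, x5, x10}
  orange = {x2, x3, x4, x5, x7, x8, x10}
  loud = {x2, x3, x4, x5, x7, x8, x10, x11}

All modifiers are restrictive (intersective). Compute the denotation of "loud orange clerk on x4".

{x8}

⟦on x4⟧ = {x : ⟨x, x4⟩ ∈ ⟦on⟧} = {x1, x2, x6, x7, x8, x9, x11}
⟦clerk⟧ = {x4, x5, x6, x8, x9, x11}
… ∩ ⟦on x4⟧ = {x4, x5, x6, x8, x9, x11} ∩ {x1, x2, x6, x7, x8, x9, x11} = {x6, x8, x9, x11}
… ∩ ⟦loud⟧ = {x6, x8, x9, x11} ∩ {x2, x3, x4, x5, x7, x8, x10, x11} = {x8, x11}
… ∩ ⟦orange⟧ = {x8, x11} ∩ {x2, x3, x4, x5, x7, x8, x10} = {x8}
So ⟦loud orange clerk on x4⟧ = {x8}.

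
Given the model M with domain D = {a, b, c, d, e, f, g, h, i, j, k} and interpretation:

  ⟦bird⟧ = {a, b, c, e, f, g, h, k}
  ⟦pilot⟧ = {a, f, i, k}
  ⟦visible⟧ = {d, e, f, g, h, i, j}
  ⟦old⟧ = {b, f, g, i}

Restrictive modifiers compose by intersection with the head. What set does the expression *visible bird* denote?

⟦bird⟧ = {a, b, c, e, f, g, h, k}
… ∩ ⟦visible⟧ = {a, b, c, e, f, g, h, k} ∩ {d, e, f, g, h, i, j} = {e, f, g, h}
So ⟦visible bird⟧ = {e, f, g, h}.

{e, f, g, h}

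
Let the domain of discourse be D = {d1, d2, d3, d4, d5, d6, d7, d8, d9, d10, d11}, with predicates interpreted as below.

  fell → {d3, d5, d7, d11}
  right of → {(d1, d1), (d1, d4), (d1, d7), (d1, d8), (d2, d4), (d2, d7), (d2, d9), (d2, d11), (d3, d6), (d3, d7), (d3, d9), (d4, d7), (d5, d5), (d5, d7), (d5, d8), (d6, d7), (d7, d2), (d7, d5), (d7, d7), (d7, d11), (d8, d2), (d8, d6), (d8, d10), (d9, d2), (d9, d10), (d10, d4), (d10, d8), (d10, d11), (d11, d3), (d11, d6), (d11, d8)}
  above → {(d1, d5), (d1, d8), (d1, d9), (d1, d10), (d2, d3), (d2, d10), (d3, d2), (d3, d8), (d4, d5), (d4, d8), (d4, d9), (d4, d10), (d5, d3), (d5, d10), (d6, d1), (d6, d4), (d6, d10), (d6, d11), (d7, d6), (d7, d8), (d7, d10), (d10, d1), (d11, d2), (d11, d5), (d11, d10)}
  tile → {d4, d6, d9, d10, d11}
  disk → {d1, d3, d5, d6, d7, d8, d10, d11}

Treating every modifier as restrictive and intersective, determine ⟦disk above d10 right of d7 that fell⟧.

⟦above d10⟧ = {x : ⟨x, d10⟩ ∈ ⟦above⟧} = {d1, d2, d4, d5, d6, d7, d11}
⟦right of d7⟧ = {x : ⟨x, d7⟩ ∈ ⟦right of⟧} = {d1, d2, d3, d4, d5, d6, d7}
⟦that fell⟧ = ⟦fell⟧ = {d3, d5, d7, d11}
⟦disk⟧ = {d1, d3, d5, d6, d7, d8, d10, d11}
… ∩ ⟦above d10⟧ = {d1, d3, d5, d6, d7, d8, d10, d11} ∩ {d1, d2, d4, d5, d6, d7, d11} = {d1, d5, d6, d7, d11}
… ∩ ⟦right of d7⟧ = {d1, d5, d6, d7, d11} ∩ {d1, d2, d3, d4, d5, d6, d7} = {d1, d5, d6, d7}
… ∩ ⟦that fell⟧ = {d1, d5, d6, d7} ∩ {d3, d5, d7, d11} = {d5, d7}
So ⟦disk above d10 right of d7 that fell⟧ = {d5, d7}.

{d5, d7}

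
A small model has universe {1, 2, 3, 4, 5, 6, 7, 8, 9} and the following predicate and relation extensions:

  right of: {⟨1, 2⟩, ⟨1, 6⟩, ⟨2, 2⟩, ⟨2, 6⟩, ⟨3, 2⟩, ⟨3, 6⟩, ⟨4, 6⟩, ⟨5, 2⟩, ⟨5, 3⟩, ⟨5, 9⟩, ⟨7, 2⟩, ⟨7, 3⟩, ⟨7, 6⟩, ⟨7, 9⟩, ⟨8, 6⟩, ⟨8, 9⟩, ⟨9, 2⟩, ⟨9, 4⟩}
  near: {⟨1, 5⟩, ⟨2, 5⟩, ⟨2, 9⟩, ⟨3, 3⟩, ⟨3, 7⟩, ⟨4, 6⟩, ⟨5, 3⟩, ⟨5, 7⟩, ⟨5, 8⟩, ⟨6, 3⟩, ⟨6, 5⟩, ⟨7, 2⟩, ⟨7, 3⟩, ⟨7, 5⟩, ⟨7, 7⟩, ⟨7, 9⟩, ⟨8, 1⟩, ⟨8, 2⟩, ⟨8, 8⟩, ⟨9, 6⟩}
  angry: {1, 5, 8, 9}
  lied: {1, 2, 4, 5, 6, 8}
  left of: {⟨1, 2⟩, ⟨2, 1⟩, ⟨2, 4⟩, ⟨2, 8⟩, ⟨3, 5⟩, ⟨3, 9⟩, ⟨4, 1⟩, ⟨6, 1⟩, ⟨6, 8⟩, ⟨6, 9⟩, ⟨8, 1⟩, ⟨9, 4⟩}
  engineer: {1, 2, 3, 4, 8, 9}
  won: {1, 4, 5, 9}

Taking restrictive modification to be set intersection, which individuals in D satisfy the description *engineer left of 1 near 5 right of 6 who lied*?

⟦left of 1⟧ = {x : ⟨x, 1⟩ ∈ ⟦left of⟧} = {2, 4, 6, 8}
⟦near 5⟧ = {x : ⟨x, 5⟩ ∈ ⟦near⟧} = {1, 2, 6, 7}
⟦right of 6⟧ = {x : ⟨x, 6⟩ ∈ ⟦right of⟧} = {1, 2, 3, 4, 7, 8}
⟦who lied⟧ = ⟦lied⟧ = {1, 2, 4, 5, 6, 8}
⟦engineer⟧ = {1, 2, 3, 4, 8, 9}
… ∩ ⟦left of 1⟧ = {1, 2, 3, 4, 8, 9} ∩ {2, 4, 6, 8} = {2, 4, 8}
… ∩ ⟦near 5⟧ = {2, 4, 8} ∩ {1, 2, 6, 7} = {2}
… ∩ ⟦right of 6⟧ = {2} ∩ {1, 2, 3, 4, 7, 8} = {2}
… ∩ ⟦who lied⟧ = {2} ∩ {1, 2, 4, 5, 6, 8} = {2}
So ⟦engineer left of 1 near 5 right of 6 who lied⟧ = {2}.

{2}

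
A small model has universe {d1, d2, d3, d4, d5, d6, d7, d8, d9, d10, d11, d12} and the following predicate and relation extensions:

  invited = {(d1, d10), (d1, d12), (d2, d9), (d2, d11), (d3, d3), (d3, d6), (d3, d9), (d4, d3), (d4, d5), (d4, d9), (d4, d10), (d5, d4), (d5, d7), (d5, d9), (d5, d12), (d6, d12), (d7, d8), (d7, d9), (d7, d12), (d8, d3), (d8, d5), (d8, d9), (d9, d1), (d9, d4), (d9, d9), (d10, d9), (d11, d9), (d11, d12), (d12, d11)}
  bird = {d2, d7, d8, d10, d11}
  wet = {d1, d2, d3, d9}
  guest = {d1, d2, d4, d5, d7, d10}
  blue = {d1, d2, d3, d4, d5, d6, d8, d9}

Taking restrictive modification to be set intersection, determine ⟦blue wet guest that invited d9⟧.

{d2}

⟦that invited d9⟧ = {x : ⟨x, d9⟩ ∈ ⟦invited⟧} = {d2, d3, d4, d5, d7, d8, d9, d10, d11}
⟦guest⟧ = {d1, d2, d4, d5, d7, d10}
… ∩ ⟦that invited d9⟧ = {d1, d2, d4, d5, d7, d10} ∩ {d2, d3, d4, d5, d7, d8, d9, d10, d11} = {d2, d4, d5, d7, d10}
… ∩ ⟦blue⟧ = {d2, d4, d5, d7, d10} ∩ {d1, d2, d3, d4, d5, d6, d8, d9} = {d2, d4, d5}
… ∩ ⟦wet⟧ = {d2, d4, d5} ∩ {d1, d2, d3, d9} = {d2}
So ⟦blue wet guest that invited d9⟧ = {d2}.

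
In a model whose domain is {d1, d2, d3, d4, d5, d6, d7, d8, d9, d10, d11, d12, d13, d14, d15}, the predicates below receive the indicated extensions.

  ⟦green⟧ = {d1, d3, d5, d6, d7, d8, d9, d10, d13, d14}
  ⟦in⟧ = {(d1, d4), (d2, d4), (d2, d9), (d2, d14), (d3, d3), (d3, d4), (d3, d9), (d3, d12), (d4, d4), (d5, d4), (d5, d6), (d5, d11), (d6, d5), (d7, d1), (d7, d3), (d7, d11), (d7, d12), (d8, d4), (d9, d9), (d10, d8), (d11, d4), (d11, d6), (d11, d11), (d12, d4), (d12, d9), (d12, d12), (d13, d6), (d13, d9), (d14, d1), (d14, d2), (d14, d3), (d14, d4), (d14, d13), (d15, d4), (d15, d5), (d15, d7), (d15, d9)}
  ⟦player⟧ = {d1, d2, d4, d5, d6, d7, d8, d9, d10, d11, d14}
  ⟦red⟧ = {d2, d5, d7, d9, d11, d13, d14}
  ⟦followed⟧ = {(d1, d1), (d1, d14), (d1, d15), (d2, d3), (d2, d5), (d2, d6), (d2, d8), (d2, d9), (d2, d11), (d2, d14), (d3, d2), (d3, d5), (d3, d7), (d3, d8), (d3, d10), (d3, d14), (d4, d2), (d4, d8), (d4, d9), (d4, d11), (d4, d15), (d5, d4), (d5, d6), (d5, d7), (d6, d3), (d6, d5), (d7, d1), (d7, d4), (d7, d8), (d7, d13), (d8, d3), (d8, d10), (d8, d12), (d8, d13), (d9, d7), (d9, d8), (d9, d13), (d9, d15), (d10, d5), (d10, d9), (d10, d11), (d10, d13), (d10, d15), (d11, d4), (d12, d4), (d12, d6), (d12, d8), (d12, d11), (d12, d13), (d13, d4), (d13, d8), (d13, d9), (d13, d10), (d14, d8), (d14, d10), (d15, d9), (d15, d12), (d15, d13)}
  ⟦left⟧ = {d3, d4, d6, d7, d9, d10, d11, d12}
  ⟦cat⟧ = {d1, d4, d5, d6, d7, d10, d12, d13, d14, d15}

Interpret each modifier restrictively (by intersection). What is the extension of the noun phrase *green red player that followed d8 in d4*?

{d14}

⟦that followed d8⟧ = {x : ⟨x, d8⟩ ∈ ⟦followed⟧} = {d2, d3, d4, d7, d9, d12, d13, d14}
⟦in d4⟧ = {x : ⟨x, d4⟩ ∈ ⟦in⟧} = {d1, d2, d3, d4, d5, d8, d11, d12, d14, d15}
⟦player⟧ = {d1, d2, d4, d5, d6, d7, d8, d9, d10, d11, d14}
… ∩ ⟦that followed d8⟧ = {d1, d2, d4, d5, d6, d7, d8, d9, d10, d11, d14} ∩ {d2, d3, d4, d7, d9, d12, d13, d14} = {d2, d4, d7, d9, d14}
… ∩ ⟦in d4⟧ = {d2, d4, d7, d9, d14} ∩ {d1, d2, d3, d4, d5, d8, d11, d12, d14, d15} = {d2, d4, d14}
… ∩ ⟦green⟧ = {d2, d4, d14} ∩ {d1, d3, d5, d6, d7, d8, d9, d10, d13, d14} = {d14}
… ∩ ⟦red⟧ = {d14} ∩ {d2, d5, d7, d9, d11, d13, d14} = {d14}
So ⟦green red player that followed d8 in d4⟧ = {d14}.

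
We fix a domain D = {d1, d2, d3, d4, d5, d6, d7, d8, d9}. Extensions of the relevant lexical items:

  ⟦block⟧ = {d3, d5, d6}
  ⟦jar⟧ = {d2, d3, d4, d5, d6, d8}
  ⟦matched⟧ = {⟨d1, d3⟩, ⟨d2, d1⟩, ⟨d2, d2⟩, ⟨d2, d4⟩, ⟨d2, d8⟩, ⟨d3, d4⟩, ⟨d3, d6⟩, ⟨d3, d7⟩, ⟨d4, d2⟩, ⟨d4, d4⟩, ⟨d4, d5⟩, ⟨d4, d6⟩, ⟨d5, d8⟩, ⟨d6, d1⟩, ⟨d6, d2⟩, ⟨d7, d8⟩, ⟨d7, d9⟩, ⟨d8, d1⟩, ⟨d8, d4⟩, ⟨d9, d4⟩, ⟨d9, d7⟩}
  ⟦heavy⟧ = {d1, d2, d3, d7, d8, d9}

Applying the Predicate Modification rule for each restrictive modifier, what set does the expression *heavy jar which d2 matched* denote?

⟦which d2 matched⟧ = {x : ⟨d2, x⟩ ∈ ⟦matched⟧} = {d1, d2, d4, d8}
⟦jar⟧ = {d2, d3, d4, d5, d6, d8}
… ∩ ⟦which d2 matched⟧ = {d2, d3, d4, d5, d6, d8} ∩ {d1, d2, d4, d8} = {d2, d4, d8}
… ∩ ⟦heavy⟧ = {d2, d4, d8} ∩ {d1, d2, d3, d7, d8, d9} = {d2, d8}
So ⟦heavy jar which d2 matched⟧ = {d2, d8}.

{d2, d8}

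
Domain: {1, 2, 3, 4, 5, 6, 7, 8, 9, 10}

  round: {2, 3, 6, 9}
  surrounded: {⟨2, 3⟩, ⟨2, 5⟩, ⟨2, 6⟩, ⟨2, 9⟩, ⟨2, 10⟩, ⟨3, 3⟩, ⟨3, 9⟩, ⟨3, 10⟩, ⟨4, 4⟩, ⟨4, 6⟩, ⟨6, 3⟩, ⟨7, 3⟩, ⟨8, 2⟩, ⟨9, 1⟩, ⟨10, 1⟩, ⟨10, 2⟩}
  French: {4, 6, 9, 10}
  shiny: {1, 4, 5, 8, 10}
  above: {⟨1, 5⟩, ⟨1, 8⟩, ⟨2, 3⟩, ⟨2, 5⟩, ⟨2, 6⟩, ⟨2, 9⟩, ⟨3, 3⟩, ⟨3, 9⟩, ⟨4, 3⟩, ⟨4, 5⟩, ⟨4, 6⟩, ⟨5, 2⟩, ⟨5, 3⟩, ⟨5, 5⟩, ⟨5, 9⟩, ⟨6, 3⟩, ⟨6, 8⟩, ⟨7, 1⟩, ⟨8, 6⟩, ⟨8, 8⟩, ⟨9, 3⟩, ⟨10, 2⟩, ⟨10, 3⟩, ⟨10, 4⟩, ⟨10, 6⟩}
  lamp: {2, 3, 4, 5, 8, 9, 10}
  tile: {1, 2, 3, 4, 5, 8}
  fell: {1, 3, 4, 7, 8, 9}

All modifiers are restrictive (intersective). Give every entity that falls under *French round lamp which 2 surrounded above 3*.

⟦which 2 surrounded⟧ = {x : ⟨2, x⟩ ∈ ⟦surrounded⟧} = {3, 5, 6, 9, 10}
⟦above 3⟧ = {x : ⟨x, 3⟩ ∈ ⟦above⟧} = {2, 3, 4, 5, 6, 9, 10}
⟦lamp⟧ = {2, 3, 4, 5, 8, 9, 10}
… ∩ ⟦which 2 surrounded⟧ = {2, 3, 4, 5, 8, 9, 10} ∩ {3, 5, 6, 9, 10} = {3, 5, 9, 10}
… ∩ ⟦above 3⟧ = {3, 5, 9, 10} ∩ {2, 3, 4, 5, 6, 9, 10} = {3, 5, 9, 10}
… ∩ ⟦French⟧ = {3, 5, 9, 10} ∩ {4, 6, 9, 10} = {9, 10}
… ∩ ⟦round⟧ = {9, 10} ∩ {2, 3, 6, 9} = {9}
So ⟦French round lamp which 2 surrounded above 3⟧ = {9}.

{9}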